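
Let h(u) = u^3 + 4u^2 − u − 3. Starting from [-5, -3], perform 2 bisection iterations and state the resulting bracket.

m = -4, h(m) = 1 (+); new bracket [-5, -4]
m = -4.5, h(m) = -8.625 (−); new bracket [-4.5, -4]

[-4.5, -4]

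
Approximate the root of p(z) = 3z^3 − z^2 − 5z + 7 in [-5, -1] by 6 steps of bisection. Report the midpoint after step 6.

-1.5625

z = -3 gives p = -68, negative; keep [-3, -1]
z = -2 gives p = -11, negative; keep [-2, -1]
z = -1.5 gives p = 2.125, positive; keep [-2, -1.5]
z = -1.75 gives p = -3.3906, negative; keep [-1.75, -1.5]
z = -1.625 gives p = -0.3887, negative; keep [-1.625, -1.5]
z = -1.5625 gives p = 0.927, positive; keep [-1.625, -1.5625]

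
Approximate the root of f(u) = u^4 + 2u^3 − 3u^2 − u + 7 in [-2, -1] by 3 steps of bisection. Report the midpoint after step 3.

-1.625

m = -1.5, f(m) = 0.0625 (+); new bracket [-2, -1.5]
m = -1.75, f(m) = -1.777344 (−); new bracket [-1.75, -1.5]
m = -1.625, f(m) = -0.906006 (−); new bracket [-1.625, -1.5]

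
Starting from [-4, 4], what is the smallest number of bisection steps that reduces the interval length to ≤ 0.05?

Width after n steps is 8/2^n. Need 2^n ≥ 8/0.05 = 160.
2^7 = 128 < 160 ≤ 2^8 = 256, so n = 8.

8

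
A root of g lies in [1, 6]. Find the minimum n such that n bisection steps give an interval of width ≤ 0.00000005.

27

Width after n steps is 5/2^n. Need 2^n ≥ 5/0.00000005 = 100000000.
2^26 = 67108864 < 100000000 ≤ 2^27 = 134217728, so n = 27.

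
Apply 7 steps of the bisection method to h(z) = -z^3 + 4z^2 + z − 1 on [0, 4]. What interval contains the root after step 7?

[0.40625, 0.4375]

midpoint 2: h = 9 > 0 → [0, 2]
midpoint 1: h = 3 > 0 → [0, 1]
midpoint 0.5: h = 0.375 > 0 → [0, 0.5]
midpoint 0.25: h = -0.5156 < 0 → [0.25, 0.5]
midpoint 0.375: h = -0.1152 < 0 → [0.375, 0.5]
midpoint 0.4375: h = 0.1194 > 0 → [0.375, 0.4375]
midpoint 0.40625: h = -0.0006 < 0 → [0.40625, 0.4375]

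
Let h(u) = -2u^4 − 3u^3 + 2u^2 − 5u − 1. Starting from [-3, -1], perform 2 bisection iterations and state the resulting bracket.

[-2.5, -2]

m = -2, h(m) = 9 (+); new bracket [-3, -2]
m = -2.5, h(m) = -7.25 (−); new bracket [-2.5, -2]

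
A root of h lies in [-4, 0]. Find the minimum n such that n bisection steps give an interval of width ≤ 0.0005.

13

Width after n steps is 4/2^n. Need 2^n ≥ 4/0.0005 = 8000.
2^12 = 4096 < 8000 ≤ 2^13 = 8192, so n = 13.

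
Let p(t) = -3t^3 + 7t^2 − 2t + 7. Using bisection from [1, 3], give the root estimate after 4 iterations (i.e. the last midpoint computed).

m = 2, p(m) = 7 (+); new bracket [2, 3]
m = 2.5, p(m) = -1.125 (−); new bracket [2, 2.5]
m = 2.25, p(m) = 3.765625 (+); new bracket [2.25, 2.5]
m = 2.375, p(m) = 1.5449 (+); new bracket [2.375, 2.5]

2.375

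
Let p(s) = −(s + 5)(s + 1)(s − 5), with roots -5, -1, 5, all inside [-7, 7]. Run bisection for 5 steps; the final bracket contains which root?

midpoint 0: p = 25 > 0 → [0, 7]
midpoint 3.5: p = 57.375 > 0 → [3.5, 7]
midpoint 5.25: p = -16.015625 < 0 → [3.5, 5.25]
midpoint 4.375: p = 31.4941 > 0 → [4.375, 5.25]
midpoint 4.8125: p = 10.6941 > 0 → [4.8125, 5.25]

5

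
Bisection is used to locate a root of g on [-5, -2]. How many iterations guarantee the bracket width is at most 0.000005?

Width after n steps is 3/2^n. Need 2^n ≥ 3/0.000005 = 600000.
2^19 = 524288 < 600000 ≤ 2^20 = 1048576, so n = 20.

20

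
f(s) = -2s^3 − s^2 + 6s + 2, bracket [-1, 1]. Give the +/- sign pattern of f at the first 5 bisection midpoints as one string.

+-+-+

midpoint 0: f = 2 > 0 → [-1, 0]
midpoint -0.5: f = -1 < 0 → [-0.5, 0]
midpoint -0.25: f = 0.46875 > 0 → [-0.5, -0.25]
midpoint -0.375: f = -0.2852 < 0 → [-0.375, -0.25]
midpoint -0.3125: f = 0.0884 > 0 → [-0.375, -0.3125]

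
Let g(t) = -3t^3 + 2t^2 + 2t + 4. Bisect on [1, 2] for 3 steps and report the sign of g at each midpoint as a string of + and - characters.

m = 1.5, g(m) = 1.375 (+); new bracket [1.5, 2]
m = 1.75, g(m) = -2.453125 (−); new bracket [1.5, 1.75]
m = 1.625, g(m) = -0.341797 (−); new bracket [1.5, 1.625]

+--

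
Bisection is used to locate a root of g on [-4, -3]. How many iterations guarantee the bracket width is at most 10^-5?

Width after n steps is 1/2^n. Need 2^n ≥ 1/10^-5 = 100000.
2^16 = 65536 < 100000 ≤ 2^17 = 131072, so n = 17.

17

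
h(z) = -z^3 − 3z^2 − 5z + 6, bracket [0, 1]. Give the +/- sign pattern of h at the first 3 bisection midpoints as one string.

++-

m = 0.5, h(m) = 2.625 (+); new bracket [0.5, 1]
m = 0.75, h(m) = 0.140625 (+); new bracket [0.75, 1]
m = 0.875, h(m) = -1.341797 (−); new bracket [0.75, 0.875]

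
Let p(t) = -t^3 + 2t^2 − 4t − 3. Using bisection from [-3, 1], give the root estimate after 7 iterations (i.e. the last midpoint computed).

-0.53125

m = -1, p(m) = 4 (+); new bracket [-1, 1]
m = 0, p(m) = -3 (−); new bracket [-1, 0]
m = -0.5, p(m) = -0.375 (−); new bracket [-1, -0.5]
m = -0.75, p(m) = 1.5469 (+); new bracket [-0.75, -0.5]
m = -0.625, p(m) = 0.5254 (+); new bracket [-0.625, -0.5]
m = -0.5625, p(m) = 0.0608 (+); new bracket [-0.5625, -0.5]
m = -0.53125, p(m) = -0.1606 (−); new bracket [-0.5625, -0.53125]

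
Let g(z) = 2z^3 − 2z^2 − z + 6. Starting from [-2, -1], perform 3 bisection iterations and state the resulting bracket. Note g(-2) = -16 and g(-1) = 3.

z = -1.5 gives g = -3.75, negative; keep [-1.5, -1]
z = -1.25 gives g = 0.21875, positive; keep [-1.5, -1.25]
z = -1.375 gives g = -1.605469, negative; keep [-1.375, -1.25]

[-1.375, -1.25]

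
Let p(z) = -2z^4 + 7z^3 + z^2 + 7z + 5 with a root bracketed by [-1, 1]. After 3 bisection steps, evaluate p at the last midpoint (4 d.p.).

-3.2734

m = 0, p(m) = 5 (+); new bracket [-1, 0]
m = -0.5, p(m) = 0.75 (+); new bracket [-1, -0.5]
m = -0.75, p(m) = -3.273438 (−); new bracket [-0.75, -0.5]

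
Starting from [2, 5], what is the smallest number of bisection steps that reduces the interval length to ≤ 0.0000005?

Width after n steps is 3/2^n. Need 2^n ≥ 3/0.0000005 = 6000000.
2^22 = 4194304 < 6000000 ≤ 2^23 = 8388608, so n = 23.

23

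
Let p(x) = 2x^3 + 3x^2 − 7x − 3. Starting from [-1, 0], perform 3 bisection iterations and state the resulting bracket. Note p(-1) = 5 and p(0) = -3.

[-0.5, -0.375]

p(-0.5) = 1 > 0, so the root lies in [-0.5, 0]
p(-0.25) = -1.09375 < 0, so the root lies in [-0.5, -0.25]
p(-0.375) = -0.058594 < 0, so the root lies in [-0.5, -0.375]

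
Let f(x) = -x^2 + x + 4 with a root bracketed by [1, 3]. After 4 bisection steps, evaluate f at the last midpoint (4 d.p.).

m = 2, f(m) = 2 (+); new bracket [2, 3]
m = 2.5, f(m) = 0.25 (+); new bracket [2.5, 3]
m = 2.75, f(m) = -0.8125 (−); new bracket [2.5, 2.75]
m = 2.625, f(m) = -0.2656 (−); new bracket [2.5, 2.625]

-0.2656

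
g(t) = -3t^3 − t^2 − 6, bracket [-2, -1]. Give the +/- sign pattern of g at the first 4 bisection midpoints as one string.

midpoint -1.5: g = 1.875 > 0 → [-1.5, -1]
midpoint -1.25: g = -1.703125 < 0 → [-1.5, -1.25]
midpoint -1.375: g = -0.091797 < 0 → [-1.5, -1.375]
midpoint -1.4375: g = 0.845 > 0 → [-1.4375, -1.375]

+--+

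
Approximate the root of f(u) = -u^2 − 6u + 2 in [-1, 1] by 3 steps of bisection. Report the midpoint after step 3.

midpoint 0: f = 2 > 0 → [0, 1]
midpoint 0.5: f = -1.25 < 0 → [0, 0.5]
midpoint 0.25: f = 0.4375 > 0 → [0.25, 0.5]

0.25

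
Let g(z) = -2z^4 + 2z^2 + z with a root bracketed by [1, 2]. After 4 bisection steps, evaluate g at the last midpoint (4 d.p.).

z = 1.5 gives g = -4.125, negative; keep [1, 1.5]
z = 1.25 gives g = -0.507812, negative; keep [1, 1.25]
z = 1.125 gives g = 0.452637, positive; keep [1.125, 1.25]
z = 1.1875 gives g = 0.0307, positive; keep [1.1875, 1.25]

0.0307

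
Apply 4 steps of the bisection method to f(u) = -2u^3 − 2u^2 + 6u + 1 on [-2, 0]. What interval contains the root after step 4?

[-0.25, -0.125]

midpoint -1: f = -5 < 0 → [-1, 0]
midpoint -0.5: f = -2.25 < 0 → [-0.5, 0]
midpoint -0.25: f = -0.59375 < 0 → [-0.25, 0]
midpoint -0.125: f = 0.2227 > 0 → [-0.25, -0.125]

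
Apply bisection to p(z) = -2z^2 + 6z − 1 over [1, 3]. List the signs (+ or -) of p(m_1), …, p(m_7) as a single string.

m = 2, p(m) = 3 (+); new bracket [2, 3]
m = 2.5, p(m) = 1.5 (+); new bracket [2.5, 3]
m = 2.75, p(m) = 0.375 (+); new bracket [2.75, 3]
m = 2.875, p(m) = -0.2812 (−); new bracket [2.75, 2.875]
m = 2.8125, p(m) = 0.0547 (+); new bracket [2.8125, 2.875]
m = 2.84375, p(m) = -0.1113 (−); new bracket [2.8125, 2.84375]
m = 2.828125, p(m) = -0.0278 (−); new bracket [2.8125, 2.828125]

+++-+--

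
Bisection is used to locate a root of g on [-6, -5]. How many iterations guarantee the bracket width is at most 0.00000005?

Width after n steps is 1/2^n. Need 2^n ≥ 1/0.00000005 = 20000000.
2^24 = 16777216 < 20000000 ≤ 2^25 = 33554432, so n = 25.

25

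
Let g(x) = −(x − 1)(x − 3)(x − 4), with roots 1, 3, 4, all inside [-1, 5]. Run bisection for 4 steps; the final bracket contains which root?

midpoint 2: g = -2 < 0 → [-1, 2]
midpoint 0.5: g = 4.375 > 0 → [0.5, 2]
midpoint 1.25: g = -1.203125 < 0 → [0.5, 1.25]
midpoint 0.875: g = 0.8301 > 0 → [0.875, 1.25]

1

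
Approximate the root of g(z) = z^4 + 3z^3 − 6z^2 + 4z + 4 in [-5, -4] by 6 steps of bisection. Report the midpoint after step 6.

-4.484375

z = -4.5 gives g = 1.1875, positive; keep [-4.5, -4]
z = -4.25 gives g = -25.417969, negative; keep [-4.5, -4.25]
z = -4.375 gives g = -13.200928, negative; keep [-4.5, -4.375]
z = -4.4375 gives g = -6.2888, negative; keep [-4.5, -4.4375]
z = -4.46875 gives g = -2.6225, negative; keep [-4.5, -4.46875]
z = -4.484375 gives g = -0.7357, negative; keep [-4.5, -4.484375]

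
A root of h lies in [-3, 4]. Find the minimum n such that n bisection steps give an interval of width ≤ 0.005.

11

Width after n steps is 7/2^n. Need 2^n ≥ 7/0.005 = 1400.
2^10 = 1024 < 1400 ≤ 2^11 = 2048, so n = 11.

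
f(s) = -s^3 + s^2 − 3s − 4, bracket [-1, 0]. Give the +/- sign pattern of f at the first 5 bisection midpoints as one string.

--+--

s = -0.5 gives f = -2.125, negative; keep [-1, -0.5]
s = -0.75 gives f = -0.765625, negative; keep [-1, -0.75]
s = -0.875 gives f = 0.060547, positive; keep [-0.875, -0.75]
s = -0.8125 gives f = -0.366, negative; keep [-0.875, -0.8125]
s = -0.84375 gives f = -0.1562, negative; keep [-0.875, -0.84375]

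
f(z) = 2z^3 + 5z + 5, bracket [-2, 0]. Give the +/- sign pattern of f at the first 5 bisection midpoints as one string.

-++--

z = -1 gives f = -2, negative; keep [-1, 0]
z = -0.5 gives f = 2.25, positive; keep [-1, -0.5]
z = -0.75 gives f = 0.40625, positive; keep [-1, -0.75]
z = -0.875 gives f = -0.7148, negative; keep [-0.875, -0.75]
z = -0.8125 gives f = -0.1353, negative; keep [-0.8125, -0.75]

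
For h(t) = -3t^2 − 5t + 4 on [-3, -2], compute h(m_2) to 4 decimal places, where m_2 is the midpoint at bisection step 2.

m = -2.5, h(m) = -2.25 (−); new bracket [-2.5, -2]
m = -2.25, h(m) = 0.0625 (+); new bracket [-2.5, -2.25]

0.0625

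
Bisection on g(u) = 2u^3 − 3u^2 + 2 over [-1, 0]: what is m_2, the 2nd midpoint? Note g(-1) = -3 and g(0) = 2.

m = -0.5, g(m) = 1 (+); new bracket [-1, -0.5]
m = -0.75, g(m) = -0.53125 (−); new bracket [-0.75, -0.5]

-0.75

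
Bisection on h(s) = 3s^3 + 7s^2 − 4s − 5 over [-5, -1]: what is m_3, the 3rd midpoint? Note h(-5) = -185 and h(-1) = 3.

h(-3) = -11 < 0, so the root lies in [-3, -1]
h(-2) = 7 > 0, so the root lies in [-3, -2]
h(-2.5) = 1.875 > 0, so the root lies in [-3, -2.5]

-2.5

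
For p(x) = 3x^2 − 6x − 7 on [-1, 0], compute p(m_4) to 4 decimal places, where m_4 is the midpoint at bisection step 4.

x = -0.5 gives p = -3.25, negative; keep [-1, -0.5]
x = -0.75 gives p = -0.8125, negative; keep [-1, -0.75]
x = -0.875 gives p = 0.546875, positive; keep [-0.875, -0.75]
x = -0.8125 gives p = -0.1445, negative; keep [-0.875, -0.8125]

-0.1445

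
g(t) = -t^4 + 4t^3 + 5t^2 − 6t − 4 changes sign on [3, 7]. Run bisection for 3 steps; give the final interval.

t = 5 gives g = -34, negative; keep [3, 5]
t = 4 gives g = 52, positive; keep [4, 5]
t = 4.5 gives g = 24.6875, positive; keep [4.5, 5]

[4.5, 5]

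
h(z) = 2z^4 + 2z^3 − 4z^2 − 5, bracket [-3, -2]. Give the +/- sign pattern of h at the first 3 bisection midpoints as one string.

++-

m = -2.5, h(m) = 16.875 (+); new bracket [-2.5, -2]
m = -2.25, h(m) = 3.226562 (+); new bracket [-2.25, -2]
m = -2.125, h(m) = -1.472168 (−); new bracket [-2.25, -2.125]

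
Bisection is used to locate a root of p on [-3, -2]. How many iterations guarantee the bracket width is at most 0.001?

Width after n steps is 1/2^n. Need 2^n ≥ 1/0.001 = 1000.
2^9 = 512 < 1000 ≤ 2^10 = 1024, so n = 10.

10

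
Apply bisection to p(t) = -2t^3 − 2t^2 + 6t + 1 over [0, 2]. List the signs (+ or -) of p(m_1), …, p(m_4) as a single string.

midpoint 1: p = 3 > 0 → [1, 2]
midpoint 1.5: p = -1.25 < 0 → [1, 1.5]
midpoint 1.25: p = 1.46875 > 0 → [1.25, 1.5]
midpoint 1.375: p = 0.2695 > 0 → [1.375, 1.5]

+-++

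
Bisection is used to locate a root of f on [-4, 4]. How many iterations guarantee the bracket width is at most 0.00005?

Width after n steps is 8/2^n. Need 2^n ≥ 8/0.00005 = 160000.
2^17 = 131072 < 160000 ≤ 2^18 = 262144, so n = 18.

18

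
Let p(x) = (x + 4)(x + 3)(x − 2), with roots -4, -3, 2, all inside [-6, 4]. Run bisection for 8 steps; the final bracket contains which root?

2

x = -1 gives p = -18, negative; keep [-1, 4]
x = 1.5 gives p = -12.375, negative; keep [1.5, 4]
x = 2.75 gives p = 29.109375, positive; keep [1.5, 2.75]
x = 2.125 gives p = 3.9238, positive; keep [1.5, 2.125]
x = 1.8125 gives p = -5.2449, negative; keep [1.8125, 2.125]
x = 1.96875 gives p = -0.9268, negative; keep [1.96875, 2.125]
x = 2.046875 gives p = 1.4305, positive; keep [1.96875, 2.046875]
x = 2.0078125 gives p = 0.235, positive; keep [1.96875, 2.0078125]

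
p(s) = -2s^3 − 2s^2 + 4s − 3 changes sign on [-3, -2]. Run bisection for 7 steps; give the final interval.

[-2.21875, -2.2109375]

midpoint -2.5: p = 5.75 > 0 → [-2.5, -2]
midpoint -2.25: p = 0.65625 > 0 → [-2.25, -2]
midpoint -2.125: p = -1.339844 < 0 → [-2.25, -2.125]
midpoint -2.1875: p = -0.3853 < 0 → [-2.25, -2.1875]
midpoint -2.21875: p = 0.1245 > 0 → [-2.21875, -2.1875]
midpoint -2.203125: p = -0.1331 < 0 → [-2.21875, -2.203125]
midpoint -2.2109375: p = -0.005 < 0 → [-2.21875, -2.2109375]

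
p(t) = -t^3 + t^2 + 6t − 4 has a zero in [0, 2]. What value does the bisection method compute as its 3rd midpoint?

0.75

m = 1, p(m) = 2 (+); new bracket [0, 1]
m = 0.5, p(m) = -0.875 (−); new bracket [0.5, 1]
m = 0.75, p(m) = 0.640625 (+); new bracket [0.5, 0.75]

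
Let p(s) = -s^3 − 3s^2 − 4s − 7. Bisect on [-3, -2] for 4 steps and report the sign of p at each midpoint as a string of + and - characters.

m = -2.5, p(m) = -0.125 (−); new bracket [-3, -2.5]
m = -2.75, p(m) = 2.109375 (+); new bracket [-2.75, -2.5]
m = -2.625, p(m) = 0.916016 (+); new bracket [-2.625, -2.5]
m = -2.5625, p(m) = 0.3772 (+); new bracket [-2.5625, -2.5]

-+++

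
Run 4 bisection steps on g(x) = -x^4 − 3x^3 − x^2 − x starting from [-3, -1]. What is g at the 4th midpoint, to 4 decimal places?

-2.4202

m = -2, g(m) = 6 (+); new bracket [-3, -2]
m = -2.5, g(m) = 4.0625 (+); new bracket [-3, -2.5]
m = -2.75, g(m) = 0.386719 (+); new bracket [-3, -2.75]
m = -2.875, g(m) = -2.4202 (−); new bracket [-2.875, -2.75]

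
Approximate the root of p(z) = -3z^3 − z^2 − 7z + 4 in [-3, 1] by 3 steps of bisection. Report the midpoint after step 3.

0.5

z = -1 gives p = 13, positive; keep [-1, 1]
z = 0 gives p = 4, positive; keep [0, 1]
z = 0.5 gives p = -0.125, negative; keep [0, 0.5]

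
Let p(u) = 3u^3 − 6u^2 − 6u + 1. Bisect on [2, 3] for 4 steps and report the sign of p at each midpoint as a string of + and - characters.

m = 2.5, p(m) = -4.625 (−); new bracket [2.5, 3]
m = 2.75, p(m) = 1.515625 (+); new bracket [2.5, 2.75]
m = 2.625, p(m) = -1.830078 (−); new bracket [2.625, 2.75]
m = 2.6875, p(m) = -0.2283 (−); new bracket [2.6875, 2.75]

-+--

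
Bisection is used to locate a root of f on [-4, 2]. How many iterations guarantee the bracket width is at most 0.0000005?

24

Width after n steps is 6/2^n. Need 2^n ≥ 6/0.0000005 = 12000000.
2^23 = 8388608 < 12000000 ≤ 2^24 = 16777216, so n = 24.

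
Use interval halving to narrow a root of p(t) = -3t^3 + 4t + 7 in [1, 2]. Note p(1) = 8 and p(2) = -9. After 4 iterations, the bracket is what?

[1.625, 1.6875]

m = 1.5, p(m) = 2.875 (+); new bracket [1.5, 2]
m = 1.75, p(m) = -2.078125 (−); new bracket [1.5, 1.75]
m = 1.625, p(m) = 0.626953 (+); new bracket [1.625, 1.75]
m = 1.6875, p(m) = -0.6663 (−); new bracket [1.625, 1.6875]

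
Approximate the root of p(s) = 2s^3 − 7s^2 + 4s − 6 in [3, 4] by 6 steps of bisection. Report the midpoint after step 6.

3.171875

midpoint 3.5: p = 8 > 0 → [3, 3.5]
midpoint 3.25: p = 1.71875 > 0 → [3, 3.25]
midpoint 3.125: p = -0.824219 < 0 → [3.125, 3.25]
midpoint 3.1875: p = 0.3999 > 0 → [3.125, 3.1875]
midpoint 3.15625: p = -0.2238 < 0 → [3.15625, 3.1875]
midpoint 3.171875: p = 0.0851 > 0 → [3.15625, 3.171875]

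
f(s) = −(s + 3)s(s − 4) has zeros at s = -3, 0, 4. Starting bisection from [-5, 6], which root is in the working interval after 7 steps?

4

f(0.5) = 6.125 > 0, so the root lies in [0.5, 6]
f(3.25) = 15.234375 > 0, so the root lies in [3.25, 6]
f(4.625) = -22.041016 < 0, so the root lies in [3.25, 4.625]
f(3.9375) = 1.7073 > 0, so the root lies in [3.9375, 4.625]
f(4.28125) = -8.7674 < 0, so the root lies in [3.9375, 4.28125]
f(4.109375) = -3.1954 < 0, so the root lies in [3.9375, 4.109375]
f(4.0234375) = -0.6623 < 0, so the root lies in [3.9375, 4.0234375]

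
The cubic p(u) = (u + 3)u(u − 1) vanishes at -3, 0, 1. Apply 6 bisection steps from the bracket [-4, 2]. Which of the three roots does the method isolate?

-3

m = -1, p(m) = 4 (+); new bracket [-4, -1]
m = -2.5, p(m) = 4.375 (+); new bracket [-4, -2.5]
m = -3.25, p(m) = -3.453125 (−); new bracket [-3.25, -2.5]
m = -2.875, p(m) = 1.3926 (+); new bracket [-3.25, -2.875]
m = -3.0625, p(m) = -0.7776 (−); new bracket [-3.0625, -2.875]
m = -2.96875, p(m) = 0.3682 (+); new bracket [-3.0625, -2.96875]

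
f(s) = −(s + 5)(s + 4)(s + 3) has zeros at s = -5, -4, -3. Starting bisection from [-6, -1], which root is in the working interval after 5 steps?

s = -3.5 gives f = 0.375, positive; keep [-3.5, -1]
s = -2.25 gives f = -3.609375, negative; keep [-3.5, -2.25]
s = -2.875 gives f = -0.298828, negative; keep [-3.5, -2.875]
s = -3.1875 gives f = 0.2761, positive; keep [-3.1875, -2.875]
s = -3.03125 gives f = 0.0596, positive; keep [-3.03125, -2.875]

-3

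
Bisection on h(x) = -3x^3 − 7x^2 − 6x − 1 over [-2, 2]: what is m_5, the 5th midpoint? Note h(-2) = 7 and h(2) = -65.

-0.125

midpoint 0: h = -1 < 0 → [-2, 0]
midpoint -1: h = 1 > 0 → [-1, 0]
midpoint -0.5: h = 0.625 > 0 → [-0.5, 0]
midpoint -0.25: h = 0.1094 > 0 → [-0.25, 0]
midpoint -0.125: h = -0.3535 < 0 → [-0.25, -0.125]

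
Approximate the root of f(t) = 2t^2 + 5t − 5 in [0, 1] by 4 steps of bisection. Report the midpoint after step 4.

0.8125

t = 0.5 gives f = -2, negative; keep [0.5, 1]
t = 0.75 gives f = -0.125, negative; keep [0.75, 1]
t = 0.875 gives f = 0.90625, positive; keep [0.75, 0.875]
t = 0.8125 gives f = 0.3828, positive; keep [0.75, 0.8125]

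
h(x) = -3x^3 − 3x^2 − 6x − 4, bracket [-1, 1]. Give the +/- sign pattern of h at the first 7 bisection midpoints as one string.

--+----

midpoint 0: h = -4 < 0 → [-1, 0]
midpoint -0.5: h = -1.375 < 0 → [-1, -0.5]
midpoint -0.75: h = 0.078125 > 0 → [-0.75, -0.5]
midpoint -0.625: h = -0.6895 < 0 → [-0.75, -0.625]
midpoint -0.6875: h = -0.3181 < 0 → [-0.75, -0.6875]
midpoint -0.71875: h = -0.1234 < 0 → [-0.75, -0.71875]
midpoint -0.734375: h = -0.0235 < 0 → [-0.75, -0.734375]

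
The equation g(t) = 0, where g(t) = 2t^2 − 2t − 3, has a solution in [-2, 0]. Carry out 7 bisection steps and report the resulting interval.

[-0.828125, -0.8125]

t = -1 gives g = 1, positive; keep [-1, 0]
t = -0.5 gives g = -1.5, negative; keep [-1, -0.5]
t = -0.75 gives g = -0.375, negative; keep [-1, -0.75]
t = -0.875 gives g = 0.2812, positive; keep [-0.875, -0.75]
t = -0.8125 gives g = -0.0547, negative; keep [-0.875, -0.8125]
t = -0.84375 gives g = 0.1113, positive; keep [-0.84375, -0.8125]
t = -0.828125 gives g = 0.0278, positive; keep [-0.828125, -0.8125]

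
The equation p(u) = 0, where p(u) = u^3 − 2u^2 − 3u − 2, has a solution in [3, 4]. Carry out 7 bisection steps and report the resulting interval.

p(3.5) = 5.875 > 0, so the root lies in [3, 3.5]
p(3.25) = 1.453125 > 0, so the root lies in [3, 3.25]
p(3.125) = -0.388672 < 0, so the root lies in [3.125, 3.25]
p(3.1875) = 0.5027 > 0, so the root lies in [3.125, 3.1875]
p(3.15625) = 0.0497 > 0, so the root lies in [3.125, 3.15625]
p(3.140625) = -0.1713 < 0, so the root lies in [3.140625, 3.15625]
p(3.1484375) = -0.0612 < 0, so the root lies in [3.1484375, 3.15625]

[3.1484375, 3.15625]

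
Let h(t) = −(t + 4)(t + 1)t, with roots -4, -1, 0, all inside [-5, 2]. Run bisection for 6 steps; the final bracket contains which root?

midpoint -1.5: h = -1.875 < 0 → [-5, -1.5]
midpoint -3.25: h = -5.484375 < 0 → [-5, -3.25]
midpoint -4.125: h = 1.611328 > 0 → [-4.125, -3.25]
midpoint -3.6875: h = -3.0969 < 0 → [-4.125, -3.6875]
midpoint -3.90625: h = -1.0643 < 0 → [-4.125, -3.90625]
midpoint -4.015625: h = 0.1892 > 0 → [-4.015625, -3.90625]

-4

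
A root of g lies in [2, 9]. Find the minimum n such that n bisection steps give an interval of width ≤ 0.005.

Width after n steps is 7/2^n. Need 2^n ≥ 7/0.005 = 1400.
2^10 = 1024 < 1400 ≤ 2^11 = 2048, so n = 11.

11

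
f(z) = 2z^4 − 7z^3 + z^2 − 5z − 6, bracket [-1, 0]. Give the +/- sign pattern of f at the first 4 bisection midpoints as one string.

midpoint -0.5: f = -2.25 < 0 → [-1, -0.5]
midpoint -0.75: f = 1.898438 > 0 → [-0.75, -0.5]
midpoint -0.625: f = -0.470215 < 0 → [-0.75, -0.625]
midpoint -0.6875: f = 0.6316 > 0 → [-0.6875, -0.625]

-+-+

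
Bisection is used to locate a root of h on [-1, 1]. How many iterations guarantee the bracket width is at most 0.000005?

Width after n steps is 2/2^n. Need 2^n ≥ 2/0.000005 = 400000.
2^18 = 262144 < 400000 ≤ 2^19 = 524288, so n = 19.

19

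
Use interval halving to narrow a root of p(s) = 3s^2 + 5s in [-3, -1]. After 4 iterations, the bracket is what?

m = -2, p(m) = 2 (+); new bracket [-2, -1]
m = -1.5, p(m) = -0.75 (−); new bracket [-2, -1.5]
m = -1.75, p(m) = 0.4375 (+); new bracket [-1.75, -1.5]
m = -1.625, p(m) = -0.2031 (−); new bracket [-1.75, -1.625]

[-1.75, -1.625]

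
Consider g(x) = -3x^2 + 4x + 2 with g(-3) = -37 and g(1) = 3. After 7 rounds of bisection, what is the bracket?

[-0.40625, -0.375]

m = -1, g(m) = -5 (−); new bracket [-1, 1]
m = 0, g(m) = 2 (+); new bracket [-1, 0]
m = -0.5, g(m) = -0.75 (−); new bracket [-0.5, 0]
m = -0.25, g(m) = 0.8125 (+); new bracket [-0.5, -0.25]
m = -0.375, g(m) = 0.0781 (+); new bracket [-0.5, -0.375]
m = -0.4375, g(m) = -0.3242 (−); new bracket [-0.4375, -0.375]
m = -0.40625, g(m) = -0.1201 (−); new bracket [-0.40625, -0.375]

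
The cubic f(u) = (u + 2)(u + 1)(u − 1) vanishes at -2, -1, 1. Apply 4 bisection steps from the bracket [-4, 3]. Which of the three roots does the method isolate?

1

u = -0.5 gives f = -1.125, negative; keep [-0.5, 3]
u = 1.25 gives f = 1.828125, positive; keep [-0.5, 1.25]
u = 0.375 gives f = -2.041016, negative; keep [0.375, 1.25]
u = 0.8125 gives f = -0.9558, negative; keep [0.8125, 1.25]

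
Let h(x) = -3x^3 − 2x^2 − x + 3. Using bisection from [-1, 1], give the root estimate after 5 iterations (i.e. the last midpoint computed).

0.6875

midpoint 0: h = 3 > 0 → [0, 1]
midpoint 0.5: h = 1.625 > 0 → [0.5, 1]
midpoint 0.75: h = -0.140625 < 0 → [0.5, 0.75]
midpoint 0.625: h = 0.8613 > 0 → [0.625, 0.75]
midpoint 0.6875: h = 0.3923 > 0 → [0.6875, 0.75]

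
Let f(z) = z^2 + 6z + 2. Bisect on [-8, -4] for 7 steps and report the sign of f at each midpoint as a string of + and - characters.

+--+-++

z = -6 gives f = 2, positive; keep [-6, -4]
z = -5 gives f = -3, negative; keep [-6, -5]
z = -5.5 gives f = -0.75, negative; keep [-6, -5.5]
z = -5.75 gives f = 0.5625, positive; keep [-5.75, -5.5]
z = -5.625 gives f = -0.1094, negative; keep [-5.75, -5.625]
z = -5.6875 gives f = 0.2227, positive; keep [-5.6875, -5.625]
z = -5.65625 gives f = 0.0557, positive; keep [-5.65625, -5.625]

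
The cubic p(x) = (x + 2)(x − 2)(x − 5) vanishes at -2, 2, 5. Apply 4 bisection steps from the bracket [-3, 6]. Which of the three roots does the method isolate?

-2

p(1.5) = 6.125 > 0, so the root lies in [-3, 1.5]
p(-0.75) = 19.765625 > 0, so the root lies in [-3, -0.75]
p(-1.875) = 3.330078 > 0, so the root lies in [-3, -1.875]
p(-2.4375) = -14.4392 < 0, so the root lies in [-2.4375, -1.875]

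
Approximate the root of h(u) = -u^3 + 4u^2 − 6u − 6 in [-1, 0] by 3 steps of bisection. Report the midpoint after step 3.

-0.625

midpoint -0.5: h = -1.875 < 0 → [-1, -0.5]
midpoint -0.75: h = 1.171875 > 0 → [-0.75, -0.5]
midpoint -0.625: h = -0.443359 < 0 → [-0.75, -0.625]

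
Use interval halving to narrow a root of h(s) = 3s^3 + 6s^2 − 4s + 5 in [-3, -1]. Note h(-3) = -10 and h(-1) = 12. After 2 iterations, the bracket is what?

midpoint -2: h = 13 > 0 → [-3, -2]
midpoint -2.5: h = 5.625 > 0 → [-3, -2.5]

[-3, -2.5]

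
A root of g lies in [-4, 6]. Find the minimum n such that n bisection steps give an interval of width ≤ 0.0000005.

Width after n steps is 10/2^n. Need 2^n ≥ 10/0.0000005 = 20000000.
2^24 = 16777216 < 20000000 ≤ 2^25 = 33554432, so n = 25.

25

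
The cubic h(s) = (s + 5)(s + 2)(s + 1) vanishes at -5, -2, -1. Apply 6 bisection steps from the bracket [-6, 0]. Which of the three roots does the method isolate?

-5

midpoint -3: h = 4 > 0 → [-6, -3]
midpoint -4.5: h = 4.375 > 0 → [-6, -4.5]
midpoint -5.25: h = -3.453125 < 0 → [-5.25, -4.5]
midpoint -4.875: h = 1.3926 > 0 → [-5.25, -4.875]
midpoint -5.0625: h = -0.7776 < 0 → [-5.0625, -4.875]
midpoint -4.96875: h = 0.3682 > 0 → [-5.0625, -4.96875]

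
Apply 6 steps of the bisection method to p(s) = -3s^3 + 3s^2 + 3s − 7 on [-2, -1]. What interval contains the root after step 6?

[-1.265625, -1.25]

m = -1.5, p(m) = 5.375 (+); new bracket [-1.5, -1]
m = -1.25, p(m) = -0.203125 (−); new bracket [-1.5, -1.25]
m = -1.375, p(m) = 2.345703 (+); new bracket [-1.375, -1.25]
m = -1.3125, p(m) = 1.0134 (+); new bracket [-1.3125, -1.25]
m = -1.28125, p(m) = 0.391 (+); new bracket [-1.28125, -1.25]
m = -1.265625, p(m) = 0.0904 (+); new bracket [-1.265625, -1.25]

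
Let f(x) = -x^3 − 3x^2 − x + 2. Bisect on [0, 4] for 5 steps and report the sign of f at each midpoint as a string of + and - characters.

--+--

f(2) = -20 < 0, so the root lies in [0, 2]
f(1) = -3 < 0, so the root lies in [0, 1]
f(0.5) = 0.625 > 0, so the root lies in [0.5, 1]
f(0.75) = -0.8594 < 0, so the root lies in [0.5, 0.75]
f(0.625) = -0.041 < 0, so the root lies in [0.5, 0.625]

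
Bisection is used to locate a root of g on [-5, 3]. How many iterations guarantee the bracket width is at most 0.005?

11

Width after n steps is 8/2^n. Need 2^n ≥ 8/0.005 = 1600.
2^10 = 1024 < 1600 ≤ 2^11 = 2048, so n = 11.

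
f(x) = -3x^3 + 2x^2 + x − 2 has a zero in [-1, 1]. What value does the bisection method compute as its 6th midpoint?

midpoint 0: f = -2 < 0 → [-1, 0]
midpoint -0.5: f = -1.625 < 0 → [-1, -0.5]
midpoint -0.75: f = -0.359375 < 0 → [-1, -0.75]
midpoint -0.875: f = 0.666 > 0 → [-0.875, -0.75]
midpoint -0.8125: f = 0.1169 > 0 → [-0.8125, -0.75]
midpoint -0.78125: f = -0.13 < 0 → [-0.8125, -0.78125]

-0.78125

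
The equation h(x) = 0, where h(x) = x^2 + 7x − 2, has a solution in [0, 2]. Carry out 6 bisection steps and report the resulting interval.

[0.25, 0.28125]

m = 1, h(m) = 6 (+); new bracket [0, 1]
m = 0.5, h(m) = 1.75 (+); new bracket [0, 0.5]
m = 0.25, h(m) = -0.1875 (−); new bracket [0.25, 0.5]
m = 0.375, h(m) = 0.7656 (+); new bracket [0.25, 0.375]
m = 0.3125, h(m) = 0.2852 (+); new bracket [0.25, 0.3125]
m = 0.28125, h(m) = 0.0479 (+); new bracket [0.25, 0.28125]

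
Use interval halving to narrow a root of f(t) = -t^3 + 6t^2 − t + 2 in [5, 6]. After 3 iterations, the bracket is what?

[5.875, 6]

f(5.5) = 11.625 > 0, so the root lies in [5.5, 6]
f(5.75) = 4.515625 > 0, so the root lies in [5.75, 6]
f(5.875) = 0.439453 > 0, so the root lies in [5.875, 6]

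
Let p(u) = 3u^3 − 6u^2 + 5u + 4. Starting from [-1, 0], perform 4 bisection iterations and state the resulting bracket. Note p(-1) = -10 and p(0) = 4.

[-0.5, -0.4375]

midpoint -0.5: p = -0.375 < 0 → [-0.5, 0]
midpoint -0.25: p = 2.328125 > 0 → [-0.5, -0.25]
midpoint -0.375: p = 1.123047 > 0 → [-0.5, -0.375]
midpoint -0.4375: p = 0.4128 > 0 → [-0.5, -0.4375]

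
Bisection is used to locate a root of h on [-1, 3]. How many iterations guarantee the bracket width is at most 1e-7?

Width after n steps is 4/2^n. Need 2^n ≥ 4/1e-7 = 40000000.
2^25 = 33554432 < 40000000 ≤ 2^26 = 67108864, so n = 26.

26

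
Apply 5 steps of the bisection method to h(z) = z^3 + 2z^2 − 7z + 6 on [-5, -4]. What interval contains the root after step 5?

midpoint -4.5: h = -13.125 < 0 → [-4.5, -4]
midpoint -4.25: h = -4.890625 < 0 → [-4.25, -4]
midpoint -4.125: h = -1.283203 < 0 → [-4.125, -4]
midpoint -4.0625: h = 0.3982 > 0 → [-4.125, -4.0625]
midpoint -4.09375: h = -0.4325 < 0 → [-4.09375, -4.0625]

[-4.09375, -4.0625]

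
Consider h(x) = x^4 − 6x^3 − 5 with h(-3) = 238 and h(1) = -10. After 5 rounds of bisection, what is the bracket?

[-1, -0.875]

h(-1) = 2 > 0, so the root lies in [-1, 1]
h(0) = -5 < 0, so the root lies in [-1, 0]
h(-0.5) = -4.1875 < 0, so the root lies in [-1, -0.5]
h(-0.75) = -2.1523 < 0, so the root lies in [-1, -0.75]
h(-0.875) = -0.3943 < 0, so the root lies in [-1, -0.875]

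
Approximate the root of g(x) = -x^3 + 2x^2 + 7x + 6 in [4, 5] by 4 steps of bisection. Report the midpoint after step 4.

x = 4.5 gives g = -13.125, negative; keep [4, 4.5]
x = 4.25 gives g = -4.890625, negative; keep [4, 4.25]
x = 4.125 gives g = -1.283203, negative; keep [4, 4.125]
x = 4.0625 gives g = 0.3982, positive; keep [4.0625, 4.125]

4.0625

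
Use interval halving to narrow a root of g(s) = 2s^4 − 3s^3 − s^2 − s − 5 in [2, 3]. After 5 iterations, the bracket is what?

[2.09375, 2.125]

midpoint 2.5: g = 17.5 > 0 → [2, 2.5]
midpoint 2.25: g = 4.773438 > 0 → [2, 2.25]
midpoint 2.125: g = 0.354004 > 0 → [2, 2.125]
midpoint 2.0625: g = -1.446 < 0 → [2.0625, 2.125]
midpoint 2.09375: g = -0.578 < 0 → [2.09375, 2.125]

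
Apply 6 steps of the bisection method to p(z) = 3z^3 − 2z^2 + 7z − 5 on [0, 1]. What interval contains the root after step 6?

z = 0.5 gives p = -1.625, negative; keep [0.5, 1]
z = 0.75 gives p = 0.390625, positive; keep [0.5, 0.75]
z = 0.625 gives p = -0.673828, negative; keep [0.625, 0.75]
z = 0.6875 gives p = -0.158, negative; keep [0.6875, 0.75]
z = 0.71875 gives p = 0.112, positive; keep [0.6875, 0.71875]
z = 0.703125 gives p = -0.0241, negative; keep [0.703125, 0.71875]

[0.703125, 0.71875]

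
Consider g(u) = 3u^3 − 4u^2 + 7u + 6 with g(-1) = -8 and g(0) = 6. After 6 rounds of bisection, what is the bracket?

[-0.59375, -0.578125]

midpoint -0.5: g = 1.125 > 0 → [-1, -0.5]
midpoint -0.75: g = -2.765625 < 0 → [-0.75, -0.5]
midpoint -0.625: g = -0.669922 < 0 → [-0.625, -0.5]
midpoint -0.5625: g = 0.2629 > 0 → [-0.625, -0.5625]
midpoint -0.59375: g = -0.1944 < 0 → [-0.59375, -0.5625]
midpoint -0.578125: g = 0.0365 > 0 → [-0.59375, -0.578125]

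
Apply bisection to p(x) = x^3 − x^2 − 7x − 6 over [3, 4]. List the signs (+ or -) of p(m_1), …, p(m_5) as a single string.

+----

m = 3.5, p(m) = 0.125 (+); new bracket [3, 3.5]
m = 3.25, p(m) = -4.984375 (−); new bracket [3.25, 3.5]
m = 3.375, p(m) = -2.572266 (−); new bracket [3.375, 3.5]
m = 3.4375, p(m) = -1.26 (−); new bracket [3.4375, 3.5]
m = 3.46875, p(m) = -0.5767 (−); new bracket [3.46875, 3.5]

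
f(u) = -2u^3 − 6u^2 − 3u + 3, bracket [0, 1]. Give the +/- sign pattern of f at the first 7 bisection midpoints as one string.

-++++--

f(0.5) = -0.25 < 0, so the root lies in [0, 0.5]
f(0.25) = 1.84375 > 0, so the root lies in [0.25, 0.5]
f(0.375) = 0.925781 > 0, so the root lies in [0.375, 0.5]
f(0.4375) = 0.3716 > 0, so the root lies in [0.4375, 0.5]
f(0.46875) = 0.0694 > 0, so the root lies in [0.46875, 0.5]
f(0.484375) = -0.0881 < 0, so the root lies in [0.46875, 0.484375]
f(0.4765625) = -0.0088 < 0, so the root lies in [0.46875, 0.4765625]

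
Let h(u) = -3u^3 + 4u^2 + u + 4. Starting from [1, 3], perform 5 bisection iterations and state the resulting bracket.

[1.875, 1.9375]

midpoint 2: h = -2 < 0 → [1, 2]
midpoint 1.5: h = 4.375 > 0 → [1.5, 2]
midpoint 1.75: h = 1.921875 > 0 → [1.75, 2]
midpoint 1.875: h = 0.1621 > 0 → [1.875, 2]
midpoint 1.9375: h = -0.8665 < 0 → [1.875, 1.9375]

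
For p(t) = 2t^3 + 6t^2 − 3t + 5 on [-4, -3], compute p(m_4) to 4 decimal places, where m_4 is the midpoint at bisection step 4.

1.4097

m = -3.5, p(m) = 3.25 (+); new bracket [-4, -3.5]
m = -3.75, p(m) = -4.84375 (−); new bracket [-3.75, -3.5]
m = -3.625, p(m) = -0.550781 (−); new bracket [-3.625, -3.5]
m = -3.5625, p(m) = 1.4097 (+); new bracket [-3.625, -3.5625]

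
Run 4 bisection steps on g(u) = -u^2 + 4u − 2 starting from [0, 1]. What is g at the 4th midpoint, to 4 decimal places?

-0.0664

midpoint 0.5: g = -0.25 < 0 → [0.5, 1]
midpoint 0.75: g = 0.4375 > 0 → [0.5, 0.75]
midpoint 0.625: g = 0.109375 > 0 → [0.5, 0.625]
midpoint 0.5625: g = -0.0664 < 0 → [0.5625, 0.625]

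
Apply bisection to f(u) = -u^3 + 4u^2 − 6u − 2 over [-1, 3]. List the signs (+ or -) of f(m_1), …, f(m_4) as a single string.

--+-

f(1) = -5 < 0, so the root lies in [-1, 1]
f(0) = -2 < 0, so the root lies in [-1, 0]
f(-0.5) = 2.125 > 0, so the root lies in [-0.5, 0]
f(-0.25) = -0.2344 < 0, so the root lies in [-0.5, -0.25]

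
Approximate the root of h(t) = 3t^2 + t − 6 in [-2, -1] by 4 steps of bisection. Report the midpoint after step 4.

-1.5625

h(-1.5) = -0.75 < 0, so the root lies in [-2, -1.5]
h(-1.75) = 1.4375 > 0, so the root lies in [-1.75, -1.5]
h(-1.625) = 0.296875 > 0, so the root lies in [-1.625, -1.5]
h(-1.5625) = -0.2383 < 0, so the root lies in [-1.625, -1.5625]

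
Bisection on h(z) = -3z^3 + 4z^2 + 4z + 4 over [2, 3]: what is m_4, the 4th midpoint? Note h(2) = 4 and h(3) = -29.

2.1875

h(2.5) = -7.875 < 0, so the root lies in [2, 2.5]
h(2.25) = -0.921875 < 0, so the root lies in [2, 2.25]
h(2.125) = 1.775391 > 0, so the root lies in [2.125, 2.25]
h(2.1875) = 0.488 > 0, so the root lies in [2.1875, 2.25]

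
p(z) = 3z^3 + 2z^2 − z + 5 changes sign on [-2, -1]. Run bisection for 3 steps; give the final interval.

m = -1.5, p(m) = 0.875 (+); new bracket [-2, -1.5]
m = -1.75, p(m) = -3.203125 (−); new bracket [-1.75, -1.5]
m = -1.625, p(m) = -0.966797 (−); new bracket [-1.625, -1.5]

[-1.625, -1.5]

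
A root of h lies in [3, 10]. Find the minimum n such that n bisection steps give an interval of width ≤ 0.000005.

Width after n steps is 7/2^n. Need 2^n ≥ 7/0.000005 = 1400000.
2^20 = 1048576 < 1400000 ≤ 2^21 = 2097152, so n = 21.

21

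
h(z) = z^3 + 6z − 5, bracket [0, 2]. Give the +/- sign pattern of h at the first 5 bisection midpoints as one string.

+--++

h(1) = 2 > 0, so the root lies in [0, 1]
h(0.5) = -1.875 < 0, so the root lies in [0.5, 1]
h(0.75) = -0.078125 < 0, so the root lies in [0.75, 1]
h(0.875) = 0.9199 > 0, so the root lies in [0.75, 0.875]
h(0.8125) = 0.4114 > 0, so the root lies in [0.75, 0.8125]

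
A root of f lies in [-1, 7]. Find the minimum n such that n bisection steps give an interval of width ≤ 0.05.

Width after n steps is 8/2^n. Need 2^n ≥ 8/0.05 = 160.
2^7 = 128 < 160 ≤ 2^8 = 256, so n = 8.

8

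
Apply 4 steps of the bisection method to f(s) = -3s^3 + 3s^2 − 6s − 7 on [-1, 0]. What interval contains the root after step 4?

midpoint -0.5: f = -2.875 < 0 → [-1, -0.5]
midpoint -0.75: f = 0.453125 > 0 → [-0.75, -0.5]
midpoint -0.625: f = -1.345703 < 0 → [-0.75, -0.625]
midpoint -0.6875: f = -0.4822 < 0 → [-0.75, -0.6875]

[-0.75, -0.6875]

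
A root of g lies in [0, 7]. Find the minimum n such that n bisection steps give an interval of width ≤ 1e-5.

20

Width after n steps is 7/2^n. Need 2^n ≥ 7/1e-5 = 700000.
2^19 = 524288 < 700000 ≤ 2^20 = 1048576, so n = 20.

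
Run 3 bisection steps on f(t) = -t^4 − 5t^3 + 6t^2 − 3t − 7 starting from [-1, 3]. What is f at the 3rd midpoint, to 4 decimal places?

m = 1, f(m) = -10 (−); new bracket [-1, 1]
m = 0, f(m) = -7 (−); new bracket [-1, 0]
m = -0.5, f(m) = -3.4375 (−); new bracket [-1, -0.5]

-3.4375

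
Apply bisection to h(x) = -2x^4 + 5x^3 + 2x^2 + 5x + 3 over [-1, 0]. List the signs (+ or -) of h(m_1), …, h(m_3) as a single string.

h(-0.5) = 0.25 > 0, so the root lies in [-1, -0.5]
h(-0.75) = -2.367188 < 0, so the root lies in [-0.75, -0.5]
h(-0.625) = -0.869629 < 0, so the root lies in [-0.625, -0.5]

+--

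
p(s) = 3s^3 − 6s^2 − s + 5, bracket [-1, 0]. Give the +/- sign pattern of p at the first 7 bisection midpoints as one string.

s = -0.5 gives p = 3.625, positive; keep [-1, -0.5]
s = -0.75 gives p = 1.109375, positive; keep [-1, -0.75]
s = -0.875 gives p = -0.728516, negative; keep [-0.875, -0.75]
s = -0.8125 gives p = 0.2424, positive; keep [-0.875, -0.8125]
s = -0.84375 gives p = -0.2298, negative; keep [-0.84375, -0.8125]
s = -0.828125 gives p = 0.0096, positive; keep [-0.84375, -0.828125]
s = -0.8359375 gives p = -0.1092, negative; keep [-0.8359375, -0.828125]

++-+-+-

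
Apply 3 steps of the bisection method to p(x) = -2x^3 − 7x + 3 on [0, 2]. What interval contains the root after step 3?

[0.25, 0.5]

m = 1, p(m) = -6 (−); new bracket [0, 1]
m = 0.5, p(m) = -0.75 (−); new bracket [0, 0.5]
m = 0.25, p(m) = 1.21875 (+); new bracket [0.25, 0.5]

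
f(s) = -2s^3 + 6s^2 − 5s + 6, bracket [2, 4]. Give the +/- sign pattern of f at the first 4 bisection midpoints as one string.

midpoint 3: f = -9 < 0 → [2, 3]
midpoint 2.5: f = -0.25 < 0 → [2, 2.5]
midpoint 2.25: f = 2.34375 > 0 → [2.25, 2.5]
midpoint 2.375: f = 1.1758 > 0 → [2.375, 2.5]

--++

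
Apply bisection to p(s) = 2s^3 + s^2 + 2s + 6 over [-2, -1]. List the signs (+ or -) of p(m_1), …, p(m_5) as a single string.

p(-1.5) = -1.5 < 0, so the root lies in [-1.5, -1]
p(-1.25) = 1.15625 > 0, so the root lies in [-1.5, -1.25]
p(-1.375) = -0.058594 < 0, so the root lies in [-1.375, -1.25]
p(-1.3125) = 0.5757 > 0, so the root lies in [-1.375, -1.3125]
p(-1.34375) = 0.2654 > 0, so the root lies in [-1.375, -1.34375]

-+-++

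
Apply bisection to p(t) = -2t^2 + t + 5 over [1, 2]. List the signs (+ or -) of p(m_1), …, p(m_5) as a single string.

++-++

m = 1.5, p(m) = 2 (+); new bracket [1.5, 2]
m = 1.75, p(m) = 0.625 (+); new bracket [1.75, 2]
m = 1.875, p(m) = -0.15625 (−); new bracket [1.75, 1.875]
m = 1.8125, p(m) = 0.2422 (+); new bracket [1.8125, 1.875]
m = 1.84375, p(m) = 0.0449 (+); new bracket [1.84375, 1.875]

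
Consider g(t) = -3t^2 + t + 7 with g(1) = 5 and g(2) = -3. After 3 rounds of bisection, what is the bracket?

t = 1.5 gives g = 1.75, positive; keep [1.5, 2]
t = 1.75 gives g = -0.4375, negative; keep [1.5, 1.75]
t = 1.625 gives g = 0.703125, positive; keep [1.625, 1.75]

[1.625, 1.75]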